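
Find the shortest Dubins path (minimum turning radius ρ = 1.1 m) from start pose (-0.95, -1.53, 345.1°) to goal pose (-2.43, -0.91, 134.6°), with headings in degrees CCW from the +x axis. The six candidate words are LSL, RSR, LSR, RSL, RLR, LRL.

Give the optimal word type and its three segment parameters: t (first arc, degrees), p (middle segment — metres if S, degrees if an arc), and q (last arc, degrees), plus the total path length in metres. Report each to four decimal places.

LRL: t = 0.5363°, p = 280.2371°, q = 69.2008°, L = 6.7190 m

Let ψ = atan2(Δy, Δx) = atan2(0.62, -1.48) = 157.2703° be the start→goal bearing.
Normalize: d = |goal − start| / ρ = 1.604618/1.1 = 1.458744, α = (θ_start − ψ) mod 360° = 187.8297° = 3.278247 rad, β = (θ_goal − ψ) mod 360° = 337.3297° = 5.887514 rad.
Common terms: sin α = -0.136230, cos α = -0.990677, sin β = -0.385427, cos β = 0.922738, cos(α−β) = -0.861629, d² = 2.127934. Work in radians in the unit-radius frame; every candidate has L = ρ·(t + p + q).
LSL: p² = 2 + d² − 2cos(α−β) + 2d(sin α − sin β) = 6.578223; p = √p² = 2.564805; φ = atan2(cos β − cos α, d + sin α − sin β) = 0.842077 rad; t = (φ − α) mod 2π = 3.847015 rad, q = (β − φ) mod 2π = 5.045438 rad → L = 1.1·(3.847015 + 2.564805 + 5.045438) = 1.1·11.457257 = 12.602983 m
RSR: p² = 2 + d² − 2cos(α−β) + 2d(sin β − sin α) = 5.124161; p = √p² = 2.263661; φ = atan2(cos α − cos β, d − sin α + sin β) = -1.007079 rad; t = (α − φ) mod 2π = 4.285326 rad, q = (φ − β) mod 2π = 5.671777 rad → L = 1.1·(4.285326 + 2.263661 + 5.671777) = 1.1·12.220764 = 13.442841 m
LSR: p² = d² − 2 + 2cos(α−β) + 2d(sin α + sin β) = -3.117252 < 0 → infeasible
RSL: p² = d² − 2 + 2cos(α−β) − 2d(sin α + sin β) = -0.073397 < 0 → infeasible
RLR: c = (6 − d² + 2cos(α−β) + 2d(sin α − sin β))/8 = 0.359480; p = 2π − arccos c = 5.080099 rad; φ = atan2(cos α − cos β, d − sin α + sin β) = -1.007079 rad; t = (α − φ + p/2) mod 2π = 0.542191 rad, q = (α − β − t + p) mod 2π = 1.928641 rad → L = 1.1·(0.542191 + 5.080099 + 1.928641) = 1.1·7.550932 = 8.306025 m
LRL: c = (6 − d² + 2cos(α−β) − 2d(sin α − sin β))/8 = 0.177722; p = 2π − arccos c = 4.891060 rad; φ = atan2(cos β − cos α, d + sin α − sin β) = 0.842077 rad; t = (φ − α + p/2) mod 2π = 0.009360 rad, q = (β − α − t + p) mod 2π = 1.207782 rad → L = 1.1·(0.009360 + 4.891060 + 1.207782) = 1.1·6.108202 = 6.719023 m
Shortest: LRL with L = 6.719023 m ≈ 6.7190 m
Convert LRL to answer units (arcs ×180/π): t = 0.009360·180/π = 0.5363°, p = 4.891060·180/π = 280.2371°, q = 1.207782·180/π = 69.2008°, L = 6.7190 m.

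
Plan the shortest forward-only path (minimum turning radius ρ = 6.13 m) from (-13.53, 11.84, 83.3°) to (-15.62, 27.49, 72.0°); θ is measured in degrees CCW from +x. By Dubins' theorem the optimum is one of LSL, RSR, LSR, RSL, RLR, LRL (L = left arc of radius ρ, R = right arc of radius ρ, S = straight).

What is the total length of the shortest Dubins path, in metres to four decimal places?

15.9227 m

Let ψ = atan2(Δy, Δx) = atan2(15.65, -2.09) = 97.6066° be the start→goal bearing.
Normalize: d = |goal − start| / ρ = 15.788939/6.13 = 2.575683, α = (θ_start − ψ) mod 360° = 345.6934° = 6.033487 rad, β = (θ_goal − ψ) mod 360° = 334.3934° = 5.836265 rad.
Common terms: sin α = -0.247111, cos α = 0.968987, sin β = -0.432190, cos β = 0.901782, cos(α−β) = 0.980615, d² = 6.634145. Work in radians in the unit-radius frame; every candidate has L = ρ·(t + p + q).
LSL: p² = 2 + d² − 2cos(α−β) + 2d(sin α − sin β) = 7.626325; p = √p² = 2.761580; φ = atan2(cos β − cos α, d + sin α − sin β) = -0.024338 rad; t = (φ − α) mod 2π = 0.225360 rad, q = (β − φ) mod 2π = 5.860603 rad → L = 6.13·(0.225360 + 2.761580 + 5.860603) = 6.13·8.847543 = 54.235440 m
RSR: p² = 2 + d² − 2cos(α−β) + 2d(sin β − sin α) = 5.719506; p = √p² = 2.391549; φ = atan2(cos α − cos β, d − sin α + sin β) = 0.028105 rad; t = (α − φ) mod 2π = 6.005383 rad, q = (φ − β) mod 2π = 0.475025 rad → L = 6.13·(6.005383 + 2.391549 + 0.475025) = 6.13·8.871956 = 54.385093 m
LSR: p² = d² − 2 + 2cos(α−β) + 2d(sin α + sin β) = 3.096044; p = √p² = 1.759558; φ = atan2(−cos α − cos β, d + sin α + sin β) − atan2(−2, p) = 0.070667 rad; t = (φ − α) mod 2π = 0.320365 rad, q = (φ − β) mod 2π = 0.517587 rad → L = 6.13·(0.320365 + 1.759558 + 0.517587) = 6.13·2.597509 = 15.922731 m
RSL: p² = d² − 2 + 2cos(α−β) − 2d(sin α + sin β) = 10.094705; p = √p² = 3.177216; φ = atan2(cos α + cos β, d − sin α − sin β) − atan2(2, p) = -0.040177 rad; t = (α − φ) mod 2π = 6.073664 rad, q = (β − φ) mod 2π = 5.876442 rad → L = 6.13·(6.073664 + 3.177216 + 5.876442) = 6.13·15.127323 = 92.730490 m
RLR: c = (6 − d² + 2cos(α−β) + 2d(sin α − sin β))/8 = 0.285062; p = 2π − arccos c = 5.001460 rad; φ = atan2(cos α − cos β, d − sin α + sin β) = 0.028105 rad; t = (α − φ + p/2) mod 2π = 2.222927 rad, q = (α − β − t + p) mod 2π = 2.975755 rad → L = 6.13·(2.222927 + 5.001460 + 2.975755) = 6.13·10.200142 = 62.526870 m
LRL: c = (6 − d² + 2cos(α−β) − 2d(sin α − sin β))/8 = 0.046709; p = 2π − arccos c = 4.759115 rad; φ = atan2(cos β − cos α, d + sin α − sin β) = -0.024338 rad; t = (φ − α + p/2) mod 2π = 2.604918 rad, q = (β − α − t + p) mod 2π = 1.956976 rad → L = 6.13·(2.604918 + 4.759115 + 1.956976) = 6.13·9.321008 = 57.137782 m
Shortest: LSR with L = 15.922731 m ≈ 15.9227 m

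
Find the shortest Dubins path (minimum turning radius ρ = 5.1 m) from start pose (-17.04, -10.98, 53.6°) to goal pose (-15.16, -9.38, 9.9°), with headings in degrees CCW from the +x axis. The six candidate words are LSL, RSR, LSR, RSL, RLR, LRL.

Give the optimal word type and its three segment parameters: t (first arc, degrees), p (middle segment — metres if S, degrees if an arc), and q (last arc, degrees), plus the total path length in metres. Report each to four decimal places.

RLR: t = 33.2161°, p = 352.0985°, q = 2.5824°, L = 34.5274 m

Let ψ = atan2(Δy, Δx) = atan2(1.60, 1.88) = 40.3999° be the start→goal bearing.
Normalize: d = |goal − start| / ρ = 2.468684/5.1 = 0.484056, α = (θ_start − ψ) mod 360° = 13.2001° = 0.230385 rad, β = (θ_goal − ψ) mod 360° = 329.5001° = 5.750862 rad.
Common terms: sin α = 0.228352, cos α = 0.973579, sin β = -0.507537, cos β = 0.861630, cos(α−β) = 0.722967, d² = 0.234310. Work in radians in the unit-radius frame; every candidate has L = ρ·(t + p + q).
LSL: p² = 2 + d² − 2cos(α−β) + 2d(sin α − sin β) = 1.500798; p = √p² = 1.225071; φ = atan2(cos β − cos α, d + sin α − sin β) = -0.091509 rad; t = (φ − α) mod 2π = 5.961291 rad, q = (β − φ) mod 2π = 5.842370 rad → L = 5.1·(5.961291 + 1.225071 + 5.842370) = 5.1·13.028733 = 66.446536 m
RSR: p² = 2 + d² − 2cos(α−β) + 2d(sin β − sin α) = 0.075953; p = √p² = 0.275595; φ = atan2(cos α − cos β, d − sin α + sin β) = 2.723294 rad; t = (α − φ) mod 2π = 3.790276 rad, q = (φ − β) mod 2π = 3.255618 rad → L = 5.1·(3.790276 + 0.275595 + 3.255618) = 5.1·7.321489 = 37.339596 m
LSR: p² = d² − 2 + 2cos(α−β) + 2d(sin α + sin β) = -0.590037 < 0 → infeasible
RSL: p² = d² − 2 + 2cos(α−β) − 2d(sin α + sin β) = -0.049474 < 0 → infeasible
RLR: c = (6 − d² + 2cos(α−β) + 2d(sin α − sin β))/8 = 0.990506; p = 2π − arccos c = 6.145278 rad; φ = atan2(cos α − cos β, d − sin α + sin β) = 2.723294 rad; t = (α − φ + p/2) mod 2π = 0.579730 rad, q = (α − β − t + p) mod 2π = 0.045072 rad → L = 5.1·(0.579730 + 6.145278 + 0.045072) = 5.1·6.770080 = 34.527410 m
LRL: c = (6 − d² + 2cos(α−β) − 2d(sin α − sin β))/8 = 0.812400; p = 2π − arccos c = 5.660646 rad; φ = atan2(cos β − cos α, d + sin α − sin β) = -0.091509 rad; t = (φ − α + p/2) mod 2π = 2.508429 rad, q = (β − α − t + p) mod 2π = 2.389508 rad → L = 5.1·(2.508429 + 5.660646 + 2.389508) = 5.1·10.558582 = 53.848770 m
Shortest: RLR with L = 34.527410 m ≈ 34.5274 m
Convert RLR to answer units (arcs ×180/π): t = 0.579730·180/π = 33.2161°, p = 6.145278·180/π = 352.0985°, q = 0.045072·180/π = 2.5824°, L = 34.5274 m.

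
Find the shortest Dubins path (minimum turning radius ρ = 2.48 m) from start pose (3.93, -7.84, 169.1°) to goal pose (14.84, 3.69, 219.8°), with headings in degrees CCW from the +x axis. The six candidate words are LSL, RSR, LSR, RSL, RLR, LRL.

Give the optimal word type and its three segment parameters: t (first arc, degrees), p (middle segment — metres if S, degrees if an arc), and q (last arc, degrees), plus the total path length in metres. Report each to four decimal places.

RSR: t = 117.9293°, p = 14.1205 m, q = 191.3707°, L = 27.5083 m

Let ψ = atan2(Δy, Δx) = atan2(11.53, 10.91) = 46.5826° be the start→goal bearing.
Normalize: d = |goal − start| / ρ = 15.873531/2.48 = 6.400618, α = (θ_start − ψ) mod 360° = 122.5174° = 2.138331 rad, β = (θ_goal − ψ) mod 360° = 173.2174° = 3.023213 rad.
Common terms: sin α = 0.843229, cos α = -0.537555, sin β = 0.118103, cos β = -0.993001, cos(α−β) = 0.633381, d² = 40.967905. Work in radians in the unit-radius frame; every candidate has L = ρ·(t + p + q).
LSL: p² = 2 + d² − 2cos(α−β) + 2d(sin α − sin β) = 50.983645; p = √p² = 7.140283; φ = atan2(cos β − cos α, d + sin α − sin β) = -0.063829 rad; t = (φ − α) mod 2π = 4.081025 rad, q = (β − φ) mod 2π = 3.087042 rad → L = 2.48·(4.081025 + 7.140283 + 3.087042) = 2.48·14.308351 = 35.484709 m
RSR: p² = 2 + d² − 2cos(α−β) + 2d(sin β − sin α) = 32.418640; p = √p² = 5.693737; φ = atan2(cos α − cos β, d − sin α + sin β) = 0.080076 rad; t = (α − φ) mod 2π = 2.058255 rad, q = (φ − β) mod 2π = 3.340048 rad → L = 2.48·(2.058255 + 5.693737 + 3.340048) = 2.48·11.092040 = 27.508260 m
LSR: p² = d² − 2 + 2cos(α−β) + 2d(sin α + sin β) = 52.540898; p = √p² = 7.248510; φ = atan2(−cos α − cos β, d + sin α + sin β) − atan2(−2, p) = 0.474201 rad; t = (φ − α) mod 2π = 4.619055 rad, q = (φ − β) mod 2π = 3.734173 rad → L = 2.48·(4.619055 + 7.248510 + 3.734173) = 2.48·15.601738 = 38.692311 m
RSL: p² = d² − 2 + 2cos(α−β) − 2d(sin α + sin β) = 27.928434; p = √p² = 5.284736; φ = atan2(cos α + cos β, d − sin α − sin β) − atan2(2, p) = -0.636087 rad; t = (α − φ) mod 2π = 2.774418 rad, q = (β − φ) mod 2π = 3.659300 rad → L = 2.48·(2.774418 + 5.284736 + 3.659300) = 2.48·11.718455 = 29.061768 m
RLR: c = (6 − d² + 2cos(α−β) + 2d(sin α − sin β))/8 = -3.052330, |c| > 1 → infeasible
LRL: c = (6 − d² + 2cos(α−β) − 2d(sin α − sin β))/8 = -5.372956, |c| > 1 → infeasible
Shortest: RSR with L = 27.508260 m ≈ 27.5083 m
Convert RSR to answer units (arcs ×180/π): t = 2.058255·180/π = 117.9293°, p = ρ·p = 2.48·5.693737 = 14.1205 m, q = 3.340048·180/π = 191.3707°, L = 27.5083 m.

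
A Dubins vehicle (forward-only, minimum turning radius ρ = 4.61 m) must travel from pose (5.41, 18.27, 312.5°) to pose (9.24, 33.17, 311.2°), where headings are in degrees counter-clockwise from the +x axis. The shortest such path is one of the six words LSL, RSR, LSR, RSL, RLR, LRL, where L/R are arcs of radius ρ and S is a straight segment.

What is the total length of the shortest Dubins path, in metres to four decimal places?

39.7973 m

Let ψ = atan2(Δy, Δx) = atan2(14.90, 3.83) = 75.5844° be the start→goal bearing.
Normalize: d = |goal − start| / ρ = 15.384372/4.61 = 3.337174, α = (θ_start − ψ) mod 360° = 236.9156° = 4.134958 rad, β = (θ_goal − ψ) mod 360° = 235.6156° = 4.112268 rad.
Common terms: sin α = -0.837868, cos α = -0.545874, sin β = -0.825267, cos β = -0.564742, cos(α−β) = 0.999743, d² = 11.136730. Work in radians in the unit-radius frame; every candidate has L = ρ·(t + p + q).
LSL: p² = 2 + d² − 2cos(α−β) + 2d(sin α − sin β) = 11.053148; p = √p² = 3.324627; φ = atan2(cos β − cos α, d + sin α − sin β) = -0.005675 rad; t = (φ − α) mod 2π = 2.142552 rad, q = (β − φ) mod 2π = 4.117944 rad → L = 4.61·(2.142552 + 3.324627 + 4.117944) = 4.61·9.585123 = 44.187419 m
RSR: p² = 2 + d² − 2cos(α−β) + 2d(sin β − sin α) = 11.221342; p = √p² = 3.349827; φ = atan2(cos α − cos β, d − sin α + sin β) = 0.005633 rad; t = (α − φ) mod 2π = 4.129325 rad, q = (φ − β) mod 2π = 2.176550 rad → L = 4.61·(4.129325 + 3.349827 + 2.176550) = 4.61·9.655702 = 44.512785 m
LSR: p² = d² − 2 + 2cos(α−β) + 2d(sin α + sin β) = 0.035873; p = √p² = 0.189402; φ = atan2(−cos α − cos β, d + sin α + sin β) − atan2(−2, p) = 2.062139 rad; t = (φ − α) mod 2π = 4.210366 rad, q = (φ − β) mod 2π = 4.233056 rad → L = 4.61·(4.210366 + 0.189402 + 4.233056) = 4.61·8.632824 = 39.797319 m
RSL: p² = d² − 2 + 2cos(α−β) − 2d(sin α + sin β) = 22.236557; p = √p² = 4.715565; φ = atan2(cos α + cos β, d − sin α − sin β) − atan2(2, p) = -0.619693 rad; t = (α − φ) mod 2π = 4.754650 rad, q = (β − φ) mod 2π = 4.731961 rad → L = 4.61·(4.754650 + 4.715565 + 4.731961) = 4.61·14.202177 = 65.472035 m
RLR: c = (6 − d² + 2cos(α−β) + 2d(sin α − sin β))/8 = -0.402668; p = 2π − arccos c = 4.297960 rad; φ = atan2(cos α − cos β, d − sin α + sin β) = 0.005633 rad; t = (α − φ + p/2) mod 2π = 6.278305 rad, q = (α − β − t + p) mod 2π = 4.325529 rad → L = 4.61·(6.278305 + 4.297960 + 4.325529) = 4.61·14.901794 = 68.697269 m
LRL: c = (6 − d² + 2cos(α−β) − 2d(sin α − sin β))/8 = -0.381643; p = 2π − arccos c = 4.320815 rad; φ = atan2(cos β − cos α, d + sin α − sin β) = -0.005675 rad; t = (φ − α + p/2) mod 2π = 4.302960 rad, q = (β − α − t + p) mod 2π = 6.278351 rad → L = 4.61·(4.302960 + 4.320815 + 6.278351) = 4.61·14.902127 = 68.698804 m
Shortest: LSR with L = 39.797319 m ≈ 39.7973 m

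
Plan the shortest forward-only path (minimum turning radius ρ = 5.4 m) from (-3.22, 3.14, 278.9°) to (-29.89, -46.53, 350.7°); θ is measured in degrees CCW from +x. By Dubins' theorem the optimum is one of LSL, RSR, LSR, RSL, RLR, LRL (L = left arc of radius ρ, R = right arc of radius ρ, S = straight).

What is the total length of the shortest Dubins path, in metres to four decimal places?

62.4884 m

Let ψ = atan2(Δy, Δx) = atan2(-49.67, -26.67) = -118.2333° be the start→goal bearing.
Normalize: d = |goal − start| / ρ = 56.377281/5.4 = 10.440237, α = (θ_start − ψ) mod 360° = 37.1333° = 0.648098 rad, β = (θ_goal − ψ) mod 360° = 108.9333° = 1.901245 rad.
Common terms: sin α = 0.603671, cos α = 0.797233, sin β = 0.945897, cos β = -0.324467, cos(α−β) = 0.312335, d² = 108.998553. Work in radians in the unit-radius frame; every candidate has L = ρ·(t + p + q).
LSL: p² = 2 + d² − 2cos(α−β) + 2d(sin α − sin β) = 103.228052; p = √p² = 10.160121; φ = atan2(cos β − cos α, d + sin α − sin β) = -0.110628 rad; t = (φ − α) mod 2π = 5.524459 rad, q = (β − φ) mod 2π = 2.011873 rad → L = 5.4·(5.524459 + 10.160121 + 2.011873) = 5.4·17.696452 = 95.560843 m
RSR: p² = 2 + d² − 2cos(α−β) + 2d(sin β − sin α) = 117.519714; p = √p² = 10.840651; φ = atan2(cos α − cos β, d − sin α + sin β) = 0.103657 rad; t = (α − φ) mod 2π = 0.544441 rad, q = (φ − β) mod 2π = 4.485598 rad → L = 5.4·(0.544441 + 10.840651 + 4.485598) = 5.4·15.870690 = 85.701725 m
LSR: p² = d² − 2 + 2cos(α−β) + 2d(sin α + sin β) = 139.978946; p = √p² = 11.831270; φ = atan2(−cos α − cos β, d + sin α + sin β) − atan2(−2, p) = 0.128050 rad; t = (φ − α) mod 2π = 5.763137 rad, q = (φ − β) mod 2π = 4.509991 rad → L = 5.4·(5.763137 + 11.831270 + 4.509991) = 5.4·22.104398 = 119.363748 m
RSL: p² = d² − 2 + 2cos(α−β) − 2d(sin α + sin β) = 75.267500; p = √p² = 8.675684; φ = atan2(cos α + cos β, d − sin α − sin β) − atan2(2, p) = -0.173446 rad; t = (α − φ) mod 2π = 0.821544 rad, q = (β − φ) mod 2π = 2.074690 rad → L = 5.4·(0.821544 + 8.675684 + 2.074690) = 5.4·11.571919 = 62.488361 m
RLR: c = (6 − d² + 2cos(α−β) + 2d(sin α − sin β))/8 = -13.689964, |c| > 1 → infeasible
LRL: c = (6 − d² + 2cos(α−β) − 2d(sin α − sin β))/8 = -11.903507, |c| > 1 → infeasible
Shortest: RSL with L = 62.488361 m ≈ 62.4884 m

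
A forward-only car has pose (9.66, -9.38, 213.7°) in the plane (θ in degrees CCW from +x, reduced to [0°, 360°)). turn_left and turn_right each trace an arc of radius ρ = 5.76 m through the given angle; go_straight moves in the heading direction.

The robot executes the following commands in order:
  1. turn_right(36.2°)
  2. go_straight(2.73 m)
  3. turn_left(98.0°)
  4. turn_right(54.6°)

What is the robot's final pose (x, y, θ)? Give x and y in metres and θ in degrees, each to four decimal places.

set_pose: (x, y, θ) = (9.6600, -9.3800, 213.7000°), ρ = 5.76
turn_right(36.2°): centre at ρ to the right, rotate −36.2° → (6.2128, -10.3425, 177.5000°)
go_straight(2.73): x += 2.73·cos θ, y += 2.73·sin θ → (3.4854, -10.2234, 177.5000°)
turn_left(98.0°): centre at ρ to the left, rotate +98.0° → (-2.4993, -16.5300, 275.5000°)
turn_right(54.6°): centre at ρ to the right, rotate −54.6° → (-4.4615, -21.4358, 220.9000°)

(-4.4615, -21.4358, 220.9000°)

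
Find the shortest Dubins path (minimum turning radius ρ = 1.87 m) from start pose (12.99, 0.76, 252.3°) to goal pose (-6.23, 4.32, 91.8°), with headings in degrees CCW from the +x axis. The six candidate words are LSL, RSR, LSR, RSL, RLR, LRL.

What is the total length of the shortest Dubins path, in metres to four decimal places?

21.1038 m

Let ψ = atan2(Δy, Δx) = atan2(3.56, -19.22) = 169.5064° be the start→goal bearing.
Normalize: d = |goal − start| / ρ = 19.546918/1.87 = 10.452897, α = (θ_start − ψ) mod 360° = 82.7936° = 1.445021 rad, β = (θ_goal − ψ) mod 360° = 282.2936° = 4.926953 rad.
Common terms: sin α = 0.992101, cos α = 0.125444, sin β = -0.977069, cos β = 0.212921, cos(α−β) = -0.942641, d² = 109.263062. Work in radians in the unit-radius frame; every candidate has L = ρ·(t + p + q).
LSL: p² = 2 + d² − 2cos(α−β) + 2d(sin α − sin β) = 154.315409; p = √p² = 12.422375; φ = atan2(cos β − cos α, d + sin α − sin β) = 0.007042 rad; t = (φ − α) mod 2π = 4.845206 rad, q = (β − φ) mod 2π = 4.919911 rad → L = 1.87·(4.845206 + 12.422375 + 4.919911) = 1.87·22.187492 = 41.490611 m
RSR: p² = 2 + d² − 2cos(α−β) + 2d(sin β − sin α) = 71.981280; p = √p² = 8.484178; φ = atan2(cos α − cos β, d − sin α + sin β) = -0.010311 rad; t = (α − φ) mod 2π = 1.455332 rad, q = (φ − β) mod 2π = 1.345921 rad → L = 1.87·(1.455332 + 8.484178 + 1.345921) = 1.87·11.285432 = 21.103757 m
LSR: p² = d² − 2 + 2cos(α−β) + 2d(sin α + sin β) = 105.692022; p = √p² = 10.280663; φ = atan2(−cos α − cos β, d + sin α + sin β) − atan2(−2, p) = 0.159827 rad; t = (φ − α) mod 2π = 4.997992 rad, q = (φ − β) mod 2π = 1.516060 rad → L = 1.87·(4.997992 + 10.280663 + 1.516060) = 1.87·16.794714 = 31.406115 m
RSL: p² = d² − 2 + 2cos(α−β) − 2d(sin α + sin β) = 105.063535; p = √p² = 10.250050; φ = atan2(cos α + cos β, d − sin α − sin β) − atan2(2, p) = -0.160294 rad; t = (α − φ) mod 2π = 1.605315 rad, q = (β − φ) mod 2π = 5.087247 rad → L = 1.87·(1.605315 + 10.250050 + 5.087247) = 1.87·16.942613 = 31.682686 m
RLR: c = (6 − d² + 2cos(α−β) + 2d(sin α − sin β))/8 = -7.997660, |c| > 1 → infeasible
LRL: c = (6 − d² + 2cos(α−β) − 2d(sin α − sin β))/8 = -18.289426, |c| > 1 → infeasible
Shortest: RSR with L = 21.103757 m ≈ 21.1038 m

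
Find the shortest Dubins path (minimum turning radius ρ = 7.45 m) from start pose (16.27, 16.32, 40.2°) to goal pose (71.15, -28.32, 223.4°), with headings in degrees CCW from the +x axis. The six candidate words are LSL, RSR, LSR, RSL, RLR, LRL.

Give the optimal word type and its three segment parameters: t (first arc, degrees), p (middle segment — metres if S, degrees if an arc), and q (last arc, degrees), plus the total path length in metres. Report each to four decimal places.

RSR: t = 76.9247°, p = 56.0843 m, q = 99.8753°, L = 79.0730 m

Let ψ = atan2(Δy, Δx) = atan2(-44.64, 54.88) = -39.1253° be the start→goal bearing.
Normalize: d = |goal − start| / ρ = 70.742802/7.45 = 9.495678, α = (θ_start − ψ) mod 360° = 79.3253° = 1.384487 rad, β = (θ_goal − ψ) mod 360° = 262.5253° = 4.581931 rad.
Common terms: sin α = 0.982695, cos α = 0.185233, sin β = -0.991502, cos β = -0.130089, cos(α−β) = -0.998441, d² = 90.167902. Work in radians in the unit-radius frame; every candidate has L = ρ·(t + p + q).
LSL: p² = 2 + d² − 2cos(α−β) + 2d(sin α − sin β) = 131.657463; p = √p² = 11.474209; φ = atan2(cos β − cos α, d + sin α − sin β) = -0.027484 rad; t = (φ − α) mod 2π = 4.871213 rad, q = (β − φ) mod 2π = 4.609415 rad → L = 7.45·(4.871213 + 11.474209 + 4.609415) = 7.45·20.954837 = 156.113536 m
RSR: p² = 2 + d² − 2cos(α−β) + 2d(sin β − sin α) = 56.672105; p = √p² = 7.528088; φ = atan2(cos α − cos β, d − sin α + sin β) = 0.041898 rad; t = (α − φ) mod 2π = 1.342589 rad, q = (φ − β) mod 2π = 1.743153 rad → L = 7.45·(1.342589 + 7.528088 + 1.743153) = 7.45·10.613830 = 79.073032 m
LSR: p² = d² − 2 + 2cos(α−β) + 2d(sin α + sin β) = 86.003750; p = √p² = 9.273821; φ = atan2(−cos α − cos β, d + sin α + sin β) − atan2(−2, p) = 0.206595 rad; t = (φ − α) mod 2π = 5.105293 rad, q = (φ − β) mod 2π = 1.907850 rad → L = 7.45·(5.105293 + 9.273821 + 1.907850) = 7.45·16.286963 = 121.337877 m
RSL: p² = d² − 2 + 2cos(α−β) − 2d(sin α + sin β) = 86.338291; p = √p² = 9.291840; φ = atan2(cos α + cos β, d − sin α − sin β) − atan2(2, p) = -0.206206 rad; t = (α − φ) mod 2π = 1.590694 rad, q = (β − φ) mod 2π = 4.788137 rad → L = 7.45·(1.590694 + 9.291840 + 4.788137) = 7.45·15.670671 = 116.746496 m
RLR: c = (6 − d² + 2cos(α−β) + 2d(sin α − sin β))/8 = -6.084013, |c| > 1 → infeasible
LRL: c = (6 − d² + 2cos(α−β) − 2d(sin α − sin β))/8 = -15.457183, |c| > 1 → infeasible
Shortest: RSR with L = 79.073032 m ≈ 79.0730 m
Convert RSR to answer units (arcs ×180/π): t = 1.342589·180/π = 76.9247°, p = ρ·p = 7.45·7.528088 = 56.0843 m, q = 1.743153·180/π = 99.8753°, L = 79.0730 m.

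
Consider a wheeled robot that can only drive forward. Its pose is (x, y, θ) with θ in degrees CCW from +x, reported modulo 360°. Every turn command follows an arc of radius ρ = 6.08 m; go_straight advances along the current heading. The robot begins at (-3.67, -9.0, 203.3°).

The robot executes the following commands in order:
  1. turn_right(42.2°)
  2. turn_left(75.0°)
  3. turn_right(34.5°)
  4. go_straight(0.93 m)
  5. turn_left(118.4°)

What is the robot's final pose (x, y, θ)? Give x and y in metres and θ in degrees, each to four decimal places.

(-20.4031, -24.4441, 320.0000°)

set_pose: (x, y, θ) = (-3.6700, -9.0000, 203.3000°), ρ = 6.08
turn_right(42.2°): centre at ρ to the right, rotate −42.2° → (-8.0443, -9.1680, 161.1000°)
turn_left(75.0°): centre at ρ to the left, rotate +75.0° → (-15.0602, -11.5292, 236.1000°)
turn_right(34.5°): centre at ρ to the right, rotate −34.5° → (-17.8685, -13.7911, 201.6000°)
go_straight(0.93): x += 0.93·cos θ, y += 0.93·sin θ → (-18.7332, -14.1335, 201.6000°)
turn_left(118.4°): centre at ρ to the left, rotate +118.4° → (-20.4031, -24.4441, 320.0000°)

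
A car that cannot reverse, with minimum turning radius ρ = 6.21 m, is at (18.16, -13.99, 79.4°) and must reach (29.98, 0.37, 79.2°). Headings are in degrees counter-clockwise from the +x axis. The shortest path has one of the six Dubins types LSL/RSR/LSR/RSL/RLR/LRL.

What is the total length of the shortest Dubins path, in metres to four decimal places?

Let ψ = atan2(Δy, Δx) = atan2(14.36, 11.82) = 50.5415° be the start→goal bearing.
Normalize: d = |goal − start| / ρ = 18.598978/6.21 = 2.995005, α = (θ_start − ψ) mod 360° = 28.8585° = 0.503675 rad, β = (θ_goal − ψ) mod 360° = 28.6585° = 0.500185 rad.
Common terms: sin α = 0.482648, cos α = 0.875815, sin β = 0.479588, cos β = 0.877494, cos(α−β) = 0.999994, d² = 8.970052. Work in radians in the unit-radius frame; every candidate has L = ρ·(t + p + q).
LSL: p² = 2 + d² − 2cos(α−β) + 2d(sin α − sin β) = 8.988395; p = √p² = 2.998065; φ = atan2(cos β − cos α, d + sin α − sin β) = 0.000560 rad; t = (φ − α) mod 2π = 5.780070 rad, q = (β − φ) mod 2π = 0.499625 rad → L = 6.21·(5.780070 + 2.998065 + 0.499625) = 6.21·9.277760 = 57.614888 m
RSR: p² = 2 + d² − 2cos(α−β) + 2d(sin β − sin α) = 8.951735; p = √p² = 2.991945; φ = atan2(cos α − cos β, d − sin α + sin β) = -0.000561 rad; t = (α − φ) mod 2π = 0.504237 rad, q = (φ − β) mod 2π = 5.782439 rad → L = 6.21·(0.504237 + 2.991945 + 5.782439) = 6.21·9.278621 = 57.620236 m
LSR: p² = d² − 2 + 2cos(α−β) + 2d(sin α + sin β) = 14.733839; p = √p² = 3.838468; φ = atan2(−cos α − cos β, d + sin α + sin β) − atan2(−2, p) = 0.063268 rad; t = (φ − α) mod 2π = 5.842778 rad, q = (φ − β) mod 2π = 5.846269 rad → L = 6.21·(5.842778 + 3.838468 + 5.846269) = 6.21·15.527515 = 96.425866 m
RSL: p² = d² − 2 + 2cos(α−β) − 2d(sin α + sin β) = 3.206242; p = √p² = 1.790598; φ = atan2(cos α + cos β, d − sin α − sin β) − atan2(2, p) = -0.128865 rad; t = (α − φ) mod 2π = 0.632541 rad, q = (β − φ) mod 2π = 0.629050 rad → L = 6.21·(0.632541 + 1.790598 + 0.629050) = 6.21·3.052189 = 18.954094 m
RLR: c = (6 − d² + 2cos(α−β) + 2d(sin α − sin β))/8 = -0.118967; p = 2π − arccos c = 4.593140 rad; φ = atan2(cos α − cos β, d − sin α + sin β) = -0.000561 rad; t = (α − φ + p/2) mod 2π = 2.800807 rad, q = (α − β − t + p) mod 2π = 1.795824 rad → L = 6.21·(2.800807 + 4.593140 + 1.795824) = 6.21·9.189770 = 57.068472 m
LRL: c = (6 − d² + 2cos(α−β) − 2d(sin α − sin β))/8 = -0.123549; p = 2π − arccos c = 4.588523 rad; φ = atan2(cos β − cos α, d + sin α − sin β) = 0.000560 rad; t = (φ − α + p/2) mod 2π = 1.791146 rad, q = (β − α − t + p) mod 2π = 2.793886 rad → L = 6.21·(1.791146 + 4.588523 + 2.793886) = 6.21·9.173556 = 56.967780 m
Shortest: RSL with L = 18.954094 m ≈ 18.9541 m

18.9541 m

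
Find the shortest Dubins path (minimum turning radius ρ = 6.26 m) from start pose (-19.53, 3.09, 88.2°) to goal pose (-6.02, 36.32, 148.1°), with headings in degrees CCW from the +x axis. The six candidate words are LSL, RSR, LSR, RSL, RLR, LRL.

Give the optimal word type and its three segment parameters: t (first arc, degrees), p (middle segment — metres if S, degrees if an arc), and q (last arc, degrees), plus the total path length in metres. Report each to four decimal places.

RSL: t = 32.3585°, p = 25.4775 m, q = 92.2585°, L = 39.0928 m

Let ψ = atan2(Δy, Δx) = atan2(33.23, 13.51) = 67.8753° be the start→goal bearing.
Normalize: d = |goal − start| / ρ = 35.871340/6.26 = 5.730246, α = (θ_start − ψ) mod 360° = 20.3247° = 0.354733 rad, β = (θ_goal − ψ) mod 360° = 80.2247° = 1.400185 rad.
Common terms: sin α = 0.347340, cos α = 0.937739, sin β = 0.985481, cos β = 0.169785, cos(α−β) = 0.501511, d² = 32.835718. Work in radians in the unit-radius frame; every candidate has L = ρ·(t + p + q).
LSL: p² = 2 + d² − 2cos(α−β) + 2d(sin α − sin β) = 26.519286; p = √p² = 5.149688; φ = atan2(cos β − cos α, d + sin α − sin β) = -0.149685 rad; t = (φ − α) mod 2π = 5.778767 rad, q = (β − φ) mod 2π = 1.549870 rad → L = 6.26·(5.778767 + 5.149688 + 1.549870) = 6.26·12.478325 = 78.114317 m
RSR: p² = 2 + d² − 2cos(α−β) + 2d(sin β − sin α) = 41.146108; p = √p² = 6.414523; φ = atan2(cos α − cos β, d − sin α + sin β) = 0.120009 rad; t = (α − φ) mod 2π = 0.234724 rad, q = (φ − β) mod 2π = 5.003009 rad → L = 6.26·(0.234724 + 6.414523 + 5.003009) = 6.26·11.652256 = 72.943124 m
LSR: p² = d² − 2 + 2cos(α−β) + 2d(sin α + sin β) = 47.113528; p = √p² = 6.863929; φ = atan2(−cos α − cos β, d + sin α + sin β) − atan2(−2, p) = 0.127990 rad; t = (φ − α) mod 2π = 6.056442 rad, q = (φ − β) mod 2π = 5.010990 rad → L = 6.26·(6.056442 + 6.863929 + 5.010990) = 6.26·17.931362 = 112.250323 m
RSL: p² = d² − 2 + 2cos(α−β) − 2d(sin α + sin β) = 16.563952; p = √p² = 4.069884; φ = atan2(cos α + cos β, d − sin α − sin β) − atan2(2, p) = -0.210030 rad; t = (α − φ) mod 2π = 0.564763 rad, q = (β − φ) mod 2π = 1.610215 rad → L = 6.26·(0.564763 + 4.069884 + 1.610215) = 6.26·6.244861 = 39.092832 m
RLR: c = (6 − d² + 2cos(α−β) + 2d(sin α − sin β))/8 = -4.143264, |c| > 1 → infeasible
LRL: c = (6 − d² + 2cos(α−β) − 2d(sin α − sin β))/8 = -2.314911, |c| > 1 → infeasible
Shortest: RSL with L = 39.092832 m ≈ 39.0928 m
Convert RSL to answer units (arcs ×180/π): t = 0.564763·180/π = 32.3585°, p = ρ·p = 6.26·4.069884 = 25.4775 m, q = 1.610215·180/π = 92.2585°, L = 39.0928 m.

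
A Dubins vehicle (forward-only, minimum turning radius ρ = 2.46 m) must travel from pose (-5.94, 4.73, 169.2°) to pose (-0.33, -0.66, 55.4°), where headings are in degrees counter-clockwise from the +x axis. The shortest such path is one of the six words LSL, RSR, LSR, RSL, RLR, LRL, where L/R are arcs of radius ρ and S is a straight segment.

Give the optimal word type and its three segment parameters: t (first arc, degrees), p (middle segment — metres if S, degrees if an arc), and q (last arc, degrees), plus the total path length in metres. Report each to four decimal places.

Let ψ = atan2(Δy, Δx) = atan2(-5.39, 5.61) = -43.8542° be the start→goal bearing.
Normalize: d = |goal − start| / ρ = 7.779730/2.46 = 3.162492, α = (θ_start − ψ) mod 360° = 213.0542° = 3.718498 rad, β = (θ_goal − ψ) mod 360° = 99.2542° = 1.732313 rad.
Common terms: sin α = -0.545433, cos α = -0.838155, sin β = 0.986984, cos β = -0.160816, cos(α−β) = -0.403545, d² = 10.001355. Work in radians in the unit-radius frame; every candidate has L = ρ·(t + p + q).
LSL: p² = 2 + d² − 2cos(α−β) + 2d(sin α − sin β) = 3.115932; p = √p² = 1.765200; φ = atan2(cos β − cos α, d + sin α − sin β) = 0.393819 rad; t = (φ − α) mod 2π = 2.958507 rad, q = (β − φ) mod 2π = 1.338494 rad → L = 2.46·(2.958507 + 1.765200 + 1.338494) = 2.46·6.062201 = 14.913014 m
RSR: p² = 2 + d² − 2cos(α−β) + 2d(sin β − sin α) = 22.500959; p = √p² = 4.743518; φ = atan2(cos α − cos β, d − sin α + sin β) = -0.143282 rad; t = (α − φ) mod 2π = 3.861780 rad, q = (φ − β) mod 2π = 4.407590 rad → L = 2.46·(3.861780 + 4.743518 + 4.407590) = 2.46·13.012888 = 32.011704 m
LSR: p² = d² − 2 + 2cos(α−β) + 2d(sin α + sin β) = 9.987072; p = √p² = 3.160233; φ = atan2(−cos α − cos β, d + sin α + sin β) − atan2(−2, p) = 0.834627 rad; t = (φ − α) mod 2π = 3.399314 rad, q = (φ − β) mod 2π = 5.385499 rad → L = 2.46·(3.399314 + 3.160233 + 5.385499) = 2.46·11.945046 = 29.384814 m
RSL: p² = d² − 2 + 2cos(α−β) − 2d(sin α + sin β) = 4.401457; p = √p² = 2.097965; φ = atan2(cos α + cos β, d − sin α − sin β) − atan2(2, p) = -1.113360 rad; t = (α − φ) mod 2π = 4.831858 rad, q = (β − φ) mod 2π = 2.845674 rad → L = 2.46·(4.831858 + 2.097965 + 2.845674) = 2.46·9.775497 = 24.047722 m
RLR: c = (6 − d² + 2cos(α−β) + 2d(sin α − sin β))/8 = -1.812620, |c| > 1 → infeasible
LRL: c = (6 − d² + 2cos(α−β) − 2d(sin α − sin β))/8 = 0.610509; p = 2π − arccos c = 5.369091 rad; φ = atan2(cos β − cos α, d + sin α − sin β) = 0.393819 rad; t = (φ − α + p/2) mod 2π = 5.643052 rad, q = (β − α − t + p) mod 2π = 4.023040 rad → L = 2.46·(5.643052 + 5.369091 + 4.023040) = 2.46·15.035184 = 36.986552 m
Shortest: LSL with L = 14.913014 m ≈ 14.9130 m
Convert LSL to answer units (arcs ×180/π): t = 2.958507·180/π = 169.5099°, p = ρ·p = 2.46·1.765200 = 4.3424 m, q = 1.338494·180/π = 76.6901°, L = 14.9130 m.

LSL: t = 169.5099°, p = 4.3424 m, q = 76.6901°, L = 14.9130 m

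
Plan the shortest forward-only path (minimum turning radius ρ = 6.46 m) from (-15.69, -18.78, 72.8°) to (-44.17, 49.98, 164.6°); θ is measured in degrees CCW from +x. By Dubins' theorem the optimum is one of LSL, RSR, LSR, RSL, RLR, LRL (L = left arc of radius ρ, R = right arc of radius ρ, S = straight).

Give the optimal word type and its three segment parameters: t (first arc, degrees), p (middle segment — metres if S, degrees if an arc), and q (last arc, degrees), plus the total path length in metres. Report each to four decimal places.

Let ψ = atan2(Δy, Δx) = atan2(68.76, -28.48) = 112.4991° be the start→goal bearing.
Normalize: d = |goal − start| / ρ = 74.424781/6.46 = 11.520864, α = (θ_start − ψ) mod 360° = 320.3009° = 5.590306 rad, β = (θ_goal − ψ) mod 360° = 52.1009° = 0.909333 rad.
Common terms: sin α = -0.638755, cos α = 0.769410, sin β = 0.789094, cos β = 0.614272, cos(α−β) = -0.031411, d² = 132.730305. Work in radians in the unit-radius frame; every candidate has L = ρ·(t + p + q).
LSL: p² = 2 + d² − 2cos(α−β) + 2d(sin α − sin β) = 101.893010; p = √p² = 10.094207; φ = atan2(cos β − cos α, d + sin α − sin β) = -0.015370 rad; t = (φ − α) mod 2π = 0.677510 rad, q = (β − φ) mod 2π = 0.924703 rad → L = 6.46·(0.677510 + 10.094207 + 0.924703) = 6.46·11.696419 = 75.558867 m
RSR: p² = 2 + d² − 2cos(α−β) + 2d(sin β − sin α) = 167.693243; p = √p² = 12.949643; φ = atan2(cos α − cos β, d − sin α + sin β) = 0.011980 rad; t = (α − φ) mod 2π = 5.578326 rad, q = (φ − β) mod 2π = 5.385833 rad → L = 6.46·(5.578326 + 12.949643 + 5.385833) = 6.46·23.913801 = 154.483154 m
LSR: p² = d² − 2 + 2cos(α−β) + 2d(sin α + sin β) = 134.131554; p = √p² = 11.581518; φ = atan2(−cos α − cos β, d + sin α + sin β) − atan2(−2, p) = 0.052998 rad; t = (φ − α) mod 2π = 0.745877 rad, q = (φ − β) mod 2π = 5.426850 rad → L = 6.46·(0.745877 + 11.581518 + 5.426850) = 6.46·17.754245 = 114.692425 m
RSL: p² = d² − 2 + 2cos(α−β) − 2d(sin α + sin β) = 127.203413; p = √p² = 11.278449; φ = atan2(cos α + cos β, d − sin α − sin β) − atan2(2, p) = -0.054410 rad; t = (α − φ) mod 2π = 5.644716 rad, q = (β − φ) mod 2π = 0.963743 rad → L = 6.46·(5.644716 + 11.278449 + 0.963743) = 6.46·17.886908 = 115.549426 m
RLR: c = (6 − d² + 2cos(α−β) + 2d(sin α − sin β))/8 = -19.961655, |c| > 1 → infeasible
LRL: c = (6 − d² + 2cos(α−β) − 2d(sin α − sin β))/8 = -11.736626, |c| > 1 → infeasible
Shortest: LSL with L = 75.558867 m ≈ 75.5589 m
Convert LSL to answer units (arcs ×180/π): t = 0.677510·180/π = 38.8184°, p = ρ·p = 6.46·10.094207 = 65.2086 m, q = 0.924703·180/π = 52.9816°, L = 75.5589 m.

LSL: t = 38.8184°, p = 65.2086 m, q = 52.9816°, L = 75.5589 m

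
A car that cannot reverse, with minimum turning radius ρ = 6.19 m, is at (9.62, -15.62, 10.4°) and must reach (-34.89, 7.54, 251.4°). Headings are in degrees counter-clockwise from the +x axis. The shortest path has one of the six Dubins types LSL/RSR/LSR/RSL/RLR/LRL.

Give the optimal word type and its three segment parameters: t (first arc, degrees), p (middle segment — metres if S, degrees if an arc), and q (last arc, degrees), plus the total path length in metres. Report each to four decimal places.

Let ψ = atan2(Δy, Δx) = atan2(23.16, -44.51) = 152.5106° be the start→goal bearing.
Normalize: d = |goal − start| / ρ = 50.174951/6.19 = 8.105808, α = (θ_start − ψ) mod 360° = 217.8894° = 3.802888 rad, β = (θ_goal − ψ) mod 360° = 98.8894° = 1.725946 rad.
Common terms: sin α = -0.614140, cos α = -0.789197, sin β = 0.987988, cos β = -0.154528, cos(α−β) = -0.484810, d² = 65.704122. Work in radians in the unit-radius frame; every candidate has L = ρ·(t + p + q).
LSL: p² = 2 + d² − 2cos(α−β) + 2d(sin α − sin β) = 42.700658; p = √p² = 6.534574; φ = atan2(cos β − cos α, d + sin α − sin β) = 0.097278 rad; t = (φ − α) mod 2π = 2.577576 rad, q = (β − φ) mod 2π = 1.628668 rad → L = 6.19·(2.577576 + 6.534574 + 1.628668) = 6.19·10.740818 = 66.485661 m
RSR: p² = 2 + d² − 2cos(α−β) + 2d(sin β − sin α) = 94.646824; p = √p² = 9.728660; φ = atan2(cos α − cos β, d − sin α + sin β) = -0.065283 rad; t = (α − φ) mod 2π = 3.868171 rad, q = (φ − β) mod 2π = 4.491956 rad → L = 6.19·(3.868171 + 9.728660 + 4.491956) = 6.19·18.088787 = 111.969592 m
LSR: p² = d² − 2 + 2cos(α−β) + 2d(sin α + sin β) = 68.795196; p = √p² = 8.294287; φ = atan2(−cos α − cos β, d + sin α + sin β) − atan2(−2, p) = 0.347450 rad; t = (φ − α) mod 2π = 2.827747 rad, q = (φ − β) mod 2π = 4.904689 rad → L = 6.19·(2.827747 + 8.294287 + 4.904689) = 6.19·16.026723 = 99.205416 m
RSL: p² = d² − 2 + 2cos(α−β) − 2d(sin α + sin β) = 56.673809; p = √p² = 7.528201; φ = atan2(cos α + cos β, d − sin α − sin β) − atan2(2, p) = -0.381124 rad; t = (α − φ) mod 2π = 4.184012 rad, q = (β − φ) mod 2π = 2.107070 rad → L = 6.19·(4.184012 + 7.528201 + 2.107070) = 6.19·13.819283 = 85.541360 m
RLR: c = (6 − d² + 2cos(α−β) + 2d(sin α − sin β))/8 = -10.830853, |c| > 1 → infeasible
LRL: c = (6 − d² + 2cos(α−β) − 2d(sin α − sin β))/8 = -4.337582, |c| > 1 → infeasible
Shortest: LSL with L = 66.485661 m ≈ 66.4857 m
Convert LSL to answer units (arcs ×180/π): t = 2.577576·180/π = 147.6842°, p = ρ·p = 6.19·6.534574 = 40.4490 m, q = 1.628668·180/π = 93.3158°, L = 66.4857 m.

LSL: t = 147.6842°, p = 40.4490 m, q = 93.3158°, L = 66.4857 m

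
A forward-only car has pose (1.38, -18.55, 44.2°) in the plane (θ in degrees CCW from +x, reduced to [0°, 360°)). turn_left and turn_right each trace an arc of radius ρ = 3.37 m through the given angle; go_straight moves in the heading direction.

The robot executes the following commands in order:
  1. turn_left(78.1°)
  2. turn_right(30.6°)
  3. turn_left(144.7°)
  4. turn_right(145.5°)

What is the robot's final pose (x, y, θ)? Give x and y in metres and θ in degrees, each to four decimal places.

set_pose: (x, y, θ) = (1.3800, -18.5500, 44.2000°), ρ = 3.37
turn_left(78.1°): centre at ρ to the left, rotate +78.1° → (1.8791, -14.3332, 122.3000°)
turn_right(30.6°): centre at ρ to the right, rotate −30.6° → (1.3591, -12.6325, 91.7000°)
turn_left(144.7°): centre at ρ to the left, rotate +144.7° → (-4.8164, -10.8675, 236.4000°)
turn_right(145.5°): centre at ρ to the right, rotate −145.5° → (-10.9929, -9.0555, 90.9000°)

(-10.9929, -9.0555, 90.9000°)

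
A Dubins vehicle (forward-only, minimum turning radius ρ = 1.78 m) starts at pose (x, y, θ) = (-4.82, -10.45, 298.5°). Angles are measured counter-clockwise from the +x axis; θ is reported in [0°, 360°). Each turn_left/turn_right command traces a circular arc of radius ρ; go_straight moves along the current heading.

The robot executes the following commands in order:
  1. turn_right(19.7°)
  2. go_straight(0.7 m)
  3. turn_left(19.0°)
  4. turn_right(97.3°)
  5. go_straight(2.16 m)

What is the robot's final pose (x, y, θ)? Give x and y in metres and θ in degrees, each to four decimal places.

(-7.3081, -15.5305, 200.5000°)

set_pose: (x, y, θ) = (-4.8200, -10.4500, 298.5000°), ρ = 1.78
turn_right(19.7°): centre at ρ to the right, rotate −19.7° → (-4.6252, -11.0270, 278.8000°)
go_straight(0.7): x += 0.7·cos θ, y += 0.7·sin θ → (-4.5182, -11.7188, 278.8000°)
turn_left(19.0°): centre at ρ to the left, rotate +19.0° → (-4.3337, -12.2766, 297.8000°)
turn_right(97.3°): centre at ρ to the right, rotate −97.3° → (-5.2849, -14.7741, 200.5000°)
go_straight(2.16): x += 2.16·cos θ, y += 2.16·sin θ → (-7.3081, -15.5305, 200.5000°)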